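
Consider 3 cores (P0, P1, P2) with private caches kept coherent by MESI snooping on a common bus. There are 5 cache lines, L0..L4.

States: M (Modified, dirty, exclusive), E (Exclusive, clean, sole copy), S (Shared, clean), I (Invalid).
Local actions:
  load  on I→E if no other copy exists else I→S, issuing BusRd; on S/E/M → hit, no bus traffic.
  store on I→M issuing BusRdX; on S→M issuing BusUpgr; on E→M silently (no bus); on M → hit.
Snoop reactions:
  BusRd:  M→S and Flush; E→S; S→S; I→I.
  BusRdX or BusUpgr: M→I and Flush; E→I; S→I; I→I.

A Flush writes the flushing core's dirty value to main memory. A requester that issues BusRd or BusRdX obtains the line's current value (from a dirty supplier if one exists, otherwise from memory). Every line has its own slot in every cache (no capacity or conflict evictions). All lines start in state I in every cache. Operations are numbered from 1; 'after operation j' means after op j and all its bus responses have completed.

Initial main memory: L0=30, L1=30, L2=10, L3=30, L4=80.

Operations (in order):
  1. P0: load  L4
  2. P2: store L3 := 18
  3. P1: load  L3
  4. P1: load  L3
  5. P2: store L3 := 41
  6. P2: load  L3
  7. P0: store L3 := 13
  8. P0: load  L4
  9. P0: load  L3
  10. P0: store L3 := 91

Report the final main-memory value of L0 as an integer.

1. P0: load  L4  bus=[BusRd]  L4: P0=E P1=I P2=I  mem[L4]=80
2. P2: store L3 := 18  bus=[BusRdX]  L3: P0=I P1=I P2=M  mem[L3]=30
3. P1: load  L3  bus=[BusRd,Flush]  L3: P0=I P1=S P2=S  mem[L3]=18
4. P1: load  L3  bus=[-]  L3: P0=I P1=S P2=S  mem[L3]=18
5. P2: store L3 := 41  bus=[BusUpgr]  L3: P0=I P1=I P2=M  mem[L3]=18
6. P2: load  L3  bus=[-]  L3: P0=I P1=I P2=M  mem[L3]=18
7. P0: store L3 := 13  bus=[BusRdX,Flush]  L3: P0=M P1=I P2=I  mem[L3]=41
8. P0: load  L4  bus=[-]  L4: P0=E P1=I P2=I  mem[L4]=80
9. P0: load  L3  bus=[-]  L3: P0=M P1=I P2=I  mem[L3]=41
10. P0: store L3 := 91  bus=[-]  L3: P0=M P1=I P2=I  mem[L3]=41

memory[L0] = 30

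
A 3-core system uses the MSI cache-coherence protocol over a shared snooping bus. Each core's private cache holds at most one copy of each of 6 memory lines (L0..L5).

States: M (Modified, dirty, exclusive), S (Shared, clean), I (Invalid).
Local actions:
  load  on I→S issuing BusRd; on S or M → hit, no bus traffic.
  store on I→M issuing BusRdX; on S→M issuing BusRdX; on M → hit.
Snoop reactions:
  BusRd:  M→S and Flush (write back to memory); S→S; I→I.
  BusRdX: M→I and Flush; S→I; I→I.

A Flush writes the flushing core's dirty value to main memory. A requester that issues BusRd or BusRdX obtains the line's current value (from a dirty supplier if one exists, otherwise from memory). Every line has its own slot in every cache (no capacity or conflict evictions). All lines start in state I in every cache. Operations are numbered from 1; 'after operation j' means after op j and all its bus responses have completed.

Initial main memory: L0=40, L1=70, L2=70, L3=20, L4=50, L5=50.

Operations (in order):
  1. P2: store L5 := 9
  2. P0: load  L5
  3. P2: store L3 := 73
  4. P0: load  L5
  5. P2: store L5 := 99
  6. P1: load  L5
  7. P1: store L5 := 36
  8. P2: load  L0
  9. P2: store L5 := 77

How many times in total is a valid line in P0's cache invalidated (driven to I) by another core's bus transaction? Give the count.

invalidations = 1

  op1 P2: store L5 := 9 → I/I/M on L5; bus BusRdX; mem=50
  op2 P0: load  L5 → S/I/S on L5; bus BusRd Flush; mem=9
  op3 P2: store L3 := 73 → I/I/M on L3; bus BusRdX; mem=20
  op4 P0: load  L5 → S/I/S on L5; bus (none); mem=9
  op5 P2: store L5 := 99 → I/I/M on L5; bus BusRdX; mem=9
  op6 P1: load  L5 → I/S/S on L5; bus BusRd Flush; mem=99
  op7 P1: store L5 := 36 → I/M/I on L5; bus BusRdX; mem=99
  op8 P2: load  L0 → I/I/S on L0; bus BusRd; mem=40
  op9 P2: store L5 := 77 → I/I/M on L5; bus BusRdX Flush; mem=36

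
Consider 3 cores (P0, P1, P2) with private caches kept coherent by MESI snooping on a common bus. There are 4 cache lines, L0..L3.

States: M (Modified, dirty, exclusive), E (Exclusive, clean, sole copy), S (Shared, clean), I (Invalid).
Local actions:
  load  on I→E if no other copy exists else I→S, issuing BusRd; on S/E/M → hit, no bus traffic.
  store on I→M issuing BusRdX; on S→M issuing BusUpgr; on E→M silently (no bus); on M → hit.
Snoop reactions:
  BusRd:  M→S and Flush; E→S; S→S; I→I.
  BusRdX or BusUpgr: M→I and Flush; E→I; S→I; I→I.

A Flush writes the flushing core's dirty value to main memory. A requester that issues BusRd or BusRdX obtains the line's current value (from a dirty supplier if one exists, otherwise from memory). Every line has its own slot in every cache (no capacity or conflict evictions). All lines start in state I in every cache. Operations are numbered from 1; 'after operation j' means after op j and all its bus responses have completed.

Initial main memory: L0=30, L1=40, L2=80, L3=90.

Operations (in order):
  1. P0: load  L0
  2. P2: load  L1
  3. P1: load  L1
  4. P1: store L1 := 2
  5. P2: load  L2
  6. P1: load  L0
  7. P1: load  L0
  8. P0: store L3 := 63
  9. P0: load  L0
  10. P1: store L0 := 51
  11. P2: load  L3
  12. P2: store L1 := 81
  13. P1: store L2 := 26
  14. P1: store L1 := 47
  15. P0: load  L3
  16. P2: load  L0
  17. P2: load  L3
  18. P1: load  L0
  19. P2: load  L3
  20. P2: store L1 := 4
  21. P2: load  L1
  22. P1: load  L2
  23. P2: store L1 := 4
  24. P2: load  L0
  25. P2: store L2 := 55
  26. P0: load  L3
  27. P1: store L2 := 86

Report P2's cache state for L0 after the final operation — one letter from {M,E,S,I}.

state = S

step 1: P0: load  L0  ⟶  EII  (L0)  txn=BusRd  M[L0]=30
step 2: P2: load  L1  ⟶  IIE  (L1)  txn=BusRd  M[L1]=40
step 3: P1: load  L1  ⟶  ISS  (L1)  txn=BusRd  M[L1]=40
step 4: P1: store L1 := 2  ⟶  IMI  (L1)  txn=BusUpgr  M[L1]=40
step 5: P2: load  L2  ⟶  IIE  (L2)  txn=BusRd  M[L2]=80
step 6: P1: load  L0  ⟶  SSI  (L0)  txn=BusRd  M[L0]=30
step 7: P1: load  L0  ⟶  SSI  (L0)  txn=∅  M[L0]=30
step 8: P0: store L3 := 63  ⟶  MII  (L3)  txn=BusRdX  M[L3]=90
step 9: P0: load  L0  ⟶  SSI  (L0)  txn=∅  M[L0]=30
step 10: P1: store L0 := 51  ⟶  IMI  (L0)  txn=BusUpgr  M[L0]=30
step 11: P2: load  L3  ⟶  SIS  (L3)  txn=BusRd+Flush  M[L3]=63
step 12: P2: store L1 := 81  ⟶  IIM  (L1)  txn=BusRdX+Flush  M[L1]=2
step 13: P1: store L2 := 26  ⟶  IMI  (L2)  txn=BusRdX  M[L2]=80
step 14: P1: store L1 := 47  ⟶  IMI  (L1)  txn=BusRdX+Flush  M[L1]=81
step 15: P0: load  L3  ⟶  SIS  (L3)  txn=∅  M[L3]=63
step 16: P2: load  L0  ⟶  ISS  (L0)  txn=BusRd+Flush  M[L0]=51
step 17: P2: load  L3  ⟶  SIS  (L3)  txn=∅  M[L3]=63
step 18: P1: load  L0  ⟶  ISS  (L0)  txn=∅  M[L0]=51
step 19: P2: load  L3  ⟶  SIS  (L3)  txn=∅  M[L3]=63
step 20: P2: store L1 := 4  ⟶  IIM  (L1)  txn=BusRdX+Flush  M[L1]=47
step 21: P2: load  L1  ⟶  IIM  (L1)  txn=∅  M[L1]=47
step 22: P1: load  L2  ⟶  IMI  (L2)  txn=∅  M[L2]=80
step 23: P2: store L1 := 4  ⟶  IIM  (L1)  txn=∅  M[L1]=47
step 24: P2: load  L0  ⟶  ISS  (L0)  txn=∅  M[L0]=51
step 25: P2: store L2 := 55  ⟶  IIM  (L2)  txn=BusRdX+Flush  M[L2]=26
step 26: P0: load  L3  ⟶  SIS  (L3)  txn=∅  M[L3]=63
step 27: P1: store L2 := 86  ⟶  IMI  (L2)  txn=BusRdX+Flush  M[L2]=55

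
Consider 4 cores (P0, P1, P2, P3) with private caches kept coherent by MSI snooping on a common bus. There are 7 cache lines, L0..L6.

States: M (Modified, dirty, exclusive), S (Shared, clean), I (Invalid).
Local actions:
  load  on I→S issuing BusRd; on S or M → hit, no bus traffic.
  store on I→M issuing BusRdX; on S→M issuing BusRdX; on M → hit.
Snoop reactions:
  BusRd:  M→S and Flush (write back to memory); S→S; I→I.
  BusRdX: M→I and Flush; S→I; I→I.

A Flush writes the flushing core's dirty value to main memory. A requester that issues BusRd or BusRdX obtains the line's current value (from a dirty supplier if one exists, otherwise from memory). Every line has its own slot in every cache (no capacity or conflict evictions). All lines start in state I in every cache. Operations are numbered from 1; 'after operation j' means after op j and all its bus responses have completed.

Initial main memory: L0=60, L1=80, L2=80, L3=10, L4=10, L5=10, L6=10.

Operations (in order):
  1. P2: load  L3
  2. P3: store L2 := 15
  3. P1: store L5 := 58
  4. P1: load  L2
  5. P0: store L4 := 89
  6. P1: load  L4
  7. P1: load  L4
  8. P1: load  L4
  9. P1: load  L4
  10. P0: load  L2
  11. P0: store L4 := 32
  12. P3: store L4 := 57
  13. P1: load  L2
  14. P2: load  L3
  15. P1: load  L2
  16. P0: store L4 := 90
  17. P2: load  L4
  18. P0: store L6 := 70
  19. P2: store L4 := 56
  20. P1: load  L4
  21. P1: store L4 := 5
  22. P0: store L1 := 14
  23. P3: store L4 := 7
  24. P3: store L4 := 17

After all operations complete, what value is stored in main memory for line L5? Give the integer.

memory[L5] = 10

  op1 P2: load  L3 → I/I/S/I on L3; bus BusRd; mem=10
  op2 P3: store L2 := 15 → I/I/I/M on L2; bus BusRdX; mem=80
  op3 P1: store L5 := 58 → I/M/I/I on L5; bus BusRdX; mem=10
  op4 P1: load  L2 → I/S/I/S on L2; bus BusRd Flush; mem=15
  op5 P0: store L4 := 89 → M/I/I/I on L4; bus BusRdX; mem=10
  op6 P1: load  L4 → S/S/I/I on L4; bus BusRd Flush; mem=89
  op7 P1: load  L4 → S/S/I/I on L4; bus (none); mem=89
  op8 P1: load  L4 → S/S/I/I on L4; bus (none); mem=89
  op9 P1: load  L4 → S/S/I/I on L4; bus (none); mem=89
  op10 P0: load  L2 → S/S/I/S on L2; bus BusRd; mem=15
  op11 P0: store L4 := 32 → M/I/I/I on L4; bus BusRdX; mem=89
  op12 P3: store L4 := 57 → I/I/I/M on L4; bus BusRdX Flush; mem=32
  op13 P1: load  L2 → S/S/I/S on L2; bus (none); mem=15
  op14 P2: load  L3 → I/I/S/I on L3; bus (none); mem=10
  op15 P1: load  L2 → S/S/I/S on L2; bus (none); mem=15
  op16 P0: store L4 := 90 → M/I/I/I on L4; bus BusRdX Flush; mem=57
  op17 P2: load  L4 → S/I/S/I on L4; bus BusRd Flush; mem=90
  op18 P0: store L6 := 70 → M/I/I/I on L6; bus BusRdX; mem=10
  op19 P2: store L4 := 56 → I/I/M/I on L4; bus BusRdX; mem=90
  op20 P1: load  L4 → I/S/S/I on L4; bus BusRd Flush; mem=56
  op21 P1: store L4 := 5 → I/M/I/I on L4; bus BusRdX; mem=56
  op22 P0: store L1 := 14 → M/I/I/I on L1; bus BusRdX; mem=80
  op23 P3: store L4 := 7 → I/I/I/M on L4; bus BusRdX Flush; mem=5
  op24 P3: store L4 := 17 → I/I/I/M on L4; bus (none); mem=5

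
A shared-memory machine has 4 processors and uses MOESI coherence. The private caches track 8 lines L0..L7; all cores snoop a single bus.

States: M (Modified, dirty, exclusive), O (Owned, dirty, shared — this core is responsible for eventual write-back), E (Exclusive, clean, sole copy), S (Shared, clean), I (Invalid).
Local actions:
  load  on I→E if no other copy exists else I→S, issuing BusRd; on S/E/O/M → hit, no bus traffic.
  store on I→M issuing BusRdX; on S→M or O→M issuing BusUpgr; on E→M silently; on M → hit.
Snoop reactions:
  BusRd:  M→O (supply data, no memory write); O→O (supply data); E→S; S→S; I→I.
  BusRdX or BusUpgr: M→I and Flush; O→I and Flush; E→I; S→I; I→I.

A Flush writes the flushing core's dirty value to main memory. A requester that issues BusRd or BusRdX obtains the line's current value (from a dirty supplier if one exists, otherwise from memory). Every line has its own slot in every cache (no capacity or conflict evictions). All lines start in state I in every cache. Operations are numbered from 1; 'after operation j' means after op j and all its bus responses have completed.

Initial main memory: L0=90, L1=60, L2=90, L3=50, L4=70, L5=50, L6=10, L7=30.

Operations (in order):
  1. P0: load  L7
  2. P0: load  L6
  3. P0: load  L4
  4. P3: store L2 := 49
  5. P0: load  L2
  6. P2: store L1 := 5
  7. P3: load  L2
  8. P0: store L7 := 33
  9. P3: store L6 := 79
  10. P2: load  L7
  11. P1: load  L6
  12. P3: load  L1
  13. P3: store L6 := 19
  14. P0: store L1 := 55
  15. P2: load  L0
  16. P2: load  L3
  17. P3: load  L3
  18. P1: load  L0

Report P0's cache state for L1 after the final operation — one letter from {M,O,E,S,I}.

1. P0: load  L7  bus=[BusRd]  L7: P0=E P1=I P2=I P3=I  mem[L7]=30
2. P0: load  L6  bus=[BusRd]  L6: P0=E P1=I P2=I P3=I  mem[L6]=10
3. P0: load  L4  bus=[BusRd]  L4: P0=E P1=I P2=I P3=I  mem[L4]=70
4. P3: store L2 := 49  bus=[BusRdX]  L2: P0=I P1=I P2=I P3=M  mem[L2]=90
5. P0: load  L2  bus=[BusRd]  L2: P0=S P1=I P2=I P3=O  mem[L2]=90
6. P2: store L1 := 5  bus=[BusRdX]  L1: P0=I P1=I P2=M P3=I  mem[L1]=60
7. P3: load  L2  bus=[-]  L2: P0=S P1=I P2=I P3=O  mem[L2]=90
8. P0: store L7 := 33  bus=[-]  L7: P0=M P1=I P2=I P3=I  mem[L7]=30
9. P3: store L6 := 79  bus=[BusRdX]  L6: P0=I P1=I P2=I P3=M  mem[L6]=10
10. P2: load  L7  bus=[BusRd]  L7: P0=O P1=I P2=S P3=I  mem[L7]=30
11. P1: load  L6  bus=[BusRd]  L6: P0=I P1=S P2=I P3=O  mem[L6]=10
12. P3: load  L1  bus=[BusRd]  L1: P0=I P1=I P2=O P3=S  mem[L1]=60
13. P3: store L6 := 19  bus=[BusUpgr]  L6: P0=I P1=I P2=I P3=M  mem[L6]=10
14. P0: store L1 := 55  bus=[BusRdX,Flush]  L1: P0=M P1=I P2=I P3=I  mem[L1]=5
15. P2: load  L0  bus=[BusRd]  L0: P0=I P1=I P2=E P3=I  mem[L0]=90
16. P2: load  L3  bus=[BusRd]  L3: P0=I P1=I P2=E P3=I  mem[L3]=50
17. P3: load  L3  bus=[BusRd]  L3: P0=I P1=I P2=S P3=S  mem[L3]=50
18. P1: load  L0  bus=[BusRd]  L0: P0=I P1=S P2=S P3=I  mem[L0]=90

state = M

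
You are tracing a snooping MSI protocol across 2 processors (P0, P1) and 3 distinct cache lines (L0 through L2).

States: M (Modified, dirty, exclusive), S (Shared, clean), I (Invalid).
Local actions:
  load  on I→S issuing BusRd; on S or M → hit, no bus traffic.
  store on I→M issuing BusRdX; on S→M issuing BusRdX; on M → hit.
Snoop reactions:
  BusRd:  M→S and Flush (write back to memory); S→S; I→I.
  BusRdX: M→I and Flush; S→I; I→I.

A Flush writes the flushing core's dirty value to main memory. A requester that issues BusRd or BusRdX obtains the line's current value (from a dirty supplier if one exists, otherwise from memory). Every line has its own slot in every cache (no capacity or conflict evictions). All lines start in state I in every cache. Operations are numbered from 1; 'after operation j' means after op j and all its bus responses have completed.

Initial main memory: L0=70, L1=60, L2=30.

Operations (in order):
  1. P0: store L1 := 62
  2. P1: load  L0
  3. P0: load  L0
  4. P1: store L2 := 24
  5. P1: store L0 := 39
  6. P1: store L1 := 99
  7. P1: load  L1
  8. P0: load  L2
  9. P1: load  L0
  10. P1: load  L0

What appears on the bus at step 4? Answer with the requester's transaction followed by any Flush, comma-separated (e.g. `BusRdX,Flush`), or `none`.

step 1: P0: store L1 := 62  ⟶  MI  (L1)  txn=BusRdX  M[L1]=60
step 2: P1: load  L0  ⟶  IS  (L0)  txn=BusRd  M[L0]=70
step 3: P0: load  L0  ⟶  SS  (L0)  txn=BusRd  M[L0]=70
step 4: P1: store L2 := 24  ⟶  IM  (L2)  txn=BusRdX  M[L2]=30
step 5: P1: store L0 := 39  ⟶  IM  (L0)  txn=BusRdX  M[L0]=70
step 6: P1: store L1 := 99  ⟶  IM  (L1)  txn=BusRdX+Flush  M[L1]=62
step 7: P1: load  L1  ⟶  IM  (L1)  txn=∅  M[L1]=62
step 8: P0: load  L2  ⟶  SS  (L2)  txn=BusRd+Flush  M[L2]=24
step 9: P1: load  L0  ⟶  IM  (L0)  txn=∅  M[L0]=70
step 10: P1: load  L0  ⟶  IM  (L0)  txn=∅  M[L0]=70

bus = BusRdX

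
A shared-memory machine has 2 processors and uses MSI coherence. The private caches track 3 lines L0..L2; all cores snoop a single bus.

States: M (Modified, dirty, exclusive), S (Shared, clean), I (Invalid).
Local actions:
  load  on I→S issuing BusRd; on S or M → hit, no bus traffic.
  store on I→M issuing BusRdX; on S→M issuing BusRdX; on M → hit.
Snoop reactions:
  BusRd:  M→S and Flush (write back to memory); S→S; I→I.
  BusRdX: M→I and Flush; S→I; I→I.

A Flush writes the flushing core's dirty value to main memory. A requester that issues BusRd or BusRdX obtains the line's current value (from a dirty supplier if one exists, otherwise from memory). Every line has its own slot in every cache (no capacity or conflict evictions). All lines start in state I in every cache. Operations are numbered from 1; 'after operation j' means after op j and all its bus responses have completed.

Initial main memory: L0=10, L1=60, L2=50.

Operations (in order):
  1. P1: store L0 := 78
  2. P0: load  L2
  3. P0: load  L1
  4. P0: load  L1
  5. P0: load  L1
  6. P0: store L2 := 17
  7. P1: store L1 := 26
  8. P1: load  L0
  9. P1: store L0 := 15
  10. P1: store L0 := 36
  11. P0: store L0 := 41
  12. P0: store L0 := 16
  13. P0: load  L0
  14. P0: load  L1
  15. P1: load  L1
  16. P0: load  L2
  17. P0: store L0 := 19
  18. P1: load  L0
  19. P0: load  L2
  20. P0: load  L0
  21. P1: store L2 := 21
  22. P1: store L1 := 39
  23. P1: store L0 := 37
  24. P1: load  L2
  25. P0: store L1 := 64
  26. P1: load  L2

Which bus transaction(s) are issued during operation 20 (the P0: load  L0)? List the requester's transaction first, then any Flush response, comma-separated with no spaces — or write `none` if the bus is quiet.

bus = none

step 1: P1: store L0 := 78  ⟶  IM  (L0)  txn=BusRdX  M[L0]=10
step 2: P0: load  L2  ⟶  SI  (L2)  txn=BusRd  M[L2]=50
step 3: P0: load  L1  ⟶  SI  (L1)  txn=BusRd  M[L1]=60
step 4: P0: load  L1  ⟶  SI  (L1)  txn=∅  M[L1]=60
step 5: P0: load  L1  ⟶  SI  (L1)  txn=∅  M[L1]=60
step 6: P0: store L2 := 17  ⟶  MI  (L2)  txn=BusRdX  M[L2]=50
step 7: P1: store L1 := 26  ⟶  IM  (L1)  txn=BusRdX  M[L1]=60
step 8: P1: load  L0  ⟶  IM  (L0)  txn=∅  M[L0]=10
step 9: P1: store L0 := 15  ⟶  IM  (L0)  txn=∅  M[L0]=10
step 10: P1: store L0 := 36  ⟶  IM  (L0)  txn=∅  M[L0]=10
step 11: P0: store L0 := 41  ⟶  MI  (L0)  txn=BusRdX+Flush  M[L0]=36
step 12: P0: store L0 := 16  ⟶  MI  (L0)  txn=∅  M[L0]=36
step 13: P0: load  L0  ⟶  MI  (L0)  txn=∅  M[L0]=36
step 14: P0: load  L1  ⟶  SS  (L1)  txn=BusRd+Flush  M[L1]=26
step 15: P1: load  L1  ⟶  SS  (L1)  txn=∅  M[L1]=26
step 16: P0: load  L2  ⟶  MI  (L2)  txn=∅  M[L2]=50
step 17: P0: store L0 := 19  ⟶  MI  (L0)  txn=∅  M[L0]=36
step 18: P1: load  L0  ⟶  SS  (L0)  txn=BusRd+Flush  M[L0]=19
step 19: P0: load  L2  ⟶  MI  (L2)  txn=∅  M[L2]=50
step 20: P0: load  L0  ⟶  SS  (L0)  txn=∅  M[L0]=19
step 21: P1: store L2 := 21  ⟶  IM  (L2)  txn=BusRdX+Flush  M[L2]=17
step 22: P1: store L1 := 39  ⟶  IM  (L1)  txn=BusRdX  M[L1]=26
step 23: P1: store L0 := 37  ⟶  IM  (L0)  txn=BusRdX  M[L0]=19
step 24: P1: load  L2  ⟶  IM  (L2)  txn=∅  M[L2]=17
step 25: P0: store L1 := 64  ⟶  MI  (L1)  txn=BusRdX+Flush  M[L1]=39
step 26: P1: load  L2  ⟶  IM  (L2)  txn=∅  M[L2]=17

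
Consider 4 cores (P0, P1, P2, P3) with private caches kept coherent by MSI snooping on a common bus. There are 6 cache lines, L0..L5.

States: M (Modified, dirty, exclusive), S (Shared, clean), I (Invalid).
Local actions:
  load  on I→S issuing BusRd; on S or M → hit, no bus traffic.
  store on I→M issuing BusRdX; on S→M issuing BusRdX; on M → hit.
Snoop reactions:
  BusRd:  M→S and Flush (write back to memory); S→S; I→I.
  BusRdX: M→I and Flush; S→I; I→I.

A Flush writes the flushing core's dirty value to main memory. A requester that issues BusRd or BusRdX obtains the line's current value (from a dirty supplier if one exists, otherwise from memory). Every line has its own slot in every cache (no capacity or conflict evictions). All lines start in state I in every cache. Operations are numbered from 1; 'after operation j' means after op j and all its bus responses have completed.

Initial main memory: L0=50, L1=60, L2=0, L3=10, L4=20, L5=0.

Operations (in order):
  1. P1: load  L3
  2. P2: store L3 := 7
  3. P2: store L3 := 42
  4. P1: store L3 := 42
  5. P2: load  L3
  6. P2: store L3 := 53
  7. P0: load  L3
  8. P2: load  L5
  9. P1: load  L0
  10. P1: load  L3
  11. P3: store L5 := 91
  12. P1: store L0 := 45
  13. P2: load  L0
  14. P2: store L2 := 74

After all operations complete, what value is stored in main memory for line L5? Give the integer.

step 1: P1: load  L3  ⟶  ISII  (L3)  txn=BusRd  M[L3]=10
step 2: P2: store L3 := 7  ⟶  IIMI  (L3)  txn=BusRdX  M[L3]=10
step 3: P2: store L3 := 42  ⟶  IIMI  (L3)  txn=∅  M[L3]=10
step 4: P1: store L3 := 42  ⟶  IMII  (L3)  txn=BusRdX+Flush  M[L3]=42
step 5: P2: load  L3  ⟶  ISSI  (L3)  txn=BusRd+Flush  M[L3]=42
step 6: P2: store L3 := 53  ⟶  IIMI  (L3)  txn=BusRdX  M[L3]=42
step 7: P0: load  L3  ⟶  SISI  (L3)  txn=BusRd+Flush  M[L3]=53
step 8: P2: load  L5  ⟶  IISI  (L5)  txn=BusRd  M[L5]=0
step 9: P1: load  L0  ⟶  ISII  (L0)  txn=BusRd  M[L0]=50
step 10: P1: load  L3  ⟶  SSSI  (L3)  txn=BusRd  M[L3]=53
step 11: P3: store L5 := 91  ⟶  IIIM  (L5)  txn=BusRdX  M[L5]=0
step 12: P1: store L0 := 45  ⟶  IMII  (L0)  txn=BusRdX  M[L0]=50
step 13: P2: load  L0  ⟶  ISSI  (L0)  txn=BusRd+Flush  M[L0]=45
step 14: P2: store L2 := 74  ⟶  IIMI  (L2)  txn=BusRdX  M[L2]=0

memory[L5] = 0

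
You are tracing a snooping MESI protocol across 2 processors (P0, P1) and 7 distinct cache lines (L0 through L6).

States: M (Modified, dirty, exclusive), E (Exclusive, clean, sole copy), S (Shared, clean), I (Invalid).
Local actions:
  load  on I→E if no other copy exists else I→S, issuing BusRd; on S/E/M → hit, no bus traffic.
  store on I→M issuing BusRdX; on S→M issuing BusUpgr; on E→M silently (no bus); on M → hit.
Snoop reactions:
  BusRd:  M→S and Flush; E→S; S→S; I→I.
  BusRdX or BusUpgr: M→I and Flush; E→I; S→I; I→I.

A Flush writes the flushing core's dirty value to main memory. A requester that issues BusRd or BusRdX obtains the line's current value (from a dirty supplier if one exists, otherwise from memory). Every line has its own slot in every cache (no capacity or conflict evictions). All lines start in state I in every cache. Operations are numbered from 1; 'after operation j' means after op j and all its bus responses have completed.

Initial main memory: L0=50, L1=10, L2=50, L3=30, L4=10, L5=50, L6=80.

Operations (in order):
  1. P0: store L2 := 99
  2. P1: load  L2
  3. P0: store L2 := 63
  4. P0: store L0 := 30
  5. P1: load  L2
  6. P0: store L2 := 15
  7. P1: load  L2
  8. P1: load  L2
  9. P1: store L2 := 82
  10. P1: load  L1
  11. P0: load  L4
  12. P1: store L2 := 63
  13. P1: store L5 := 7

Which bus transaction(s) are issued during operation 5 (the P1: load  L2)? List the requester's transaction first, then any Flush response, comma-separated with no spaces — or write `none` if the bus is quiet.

  op1 P0: store L2 := 99 → M/I on L2; bus BusRdX; mem=50
  op2 P1: load  L2 → S/S on L2; bus BusRd Flush; mem=99
  op3 P0: store L2 := 63 → M/I on L2; bus BusUpgr; mem=99
  op4 P0: store L0 := 30 → M/I on L0; bus BusRdX; mem=50
  op5 P1: load  L2 → S/S on L2; bus BusRd Flush; mem=63
  op6 P0: store L2 := 15 → M/I on L2; bus BusUpgr; mem=63
  op7 P1: load  L2 → S/S on L2; bus BusRd Flush; mem=15
  op8 P1: load  L2 → S/S on L2; bus (none); mem=15
  op9 P1: store L2 := 82 → I/M on L2; bus BusUpgr; mem=15
  op10 P1: load  L1 → I/E on L1; bus BusRd; mem=10
  op11 P0: load  L4 → E/I on L4; bus BusRd; mem=10
  op12 P1: store L2 := 63 → I/M on L2; bus (none); mem=15
  op13 P1: store L5 := 7 → I/M on L5; bus BusRdX; mem=50

bus = BusRd,Flush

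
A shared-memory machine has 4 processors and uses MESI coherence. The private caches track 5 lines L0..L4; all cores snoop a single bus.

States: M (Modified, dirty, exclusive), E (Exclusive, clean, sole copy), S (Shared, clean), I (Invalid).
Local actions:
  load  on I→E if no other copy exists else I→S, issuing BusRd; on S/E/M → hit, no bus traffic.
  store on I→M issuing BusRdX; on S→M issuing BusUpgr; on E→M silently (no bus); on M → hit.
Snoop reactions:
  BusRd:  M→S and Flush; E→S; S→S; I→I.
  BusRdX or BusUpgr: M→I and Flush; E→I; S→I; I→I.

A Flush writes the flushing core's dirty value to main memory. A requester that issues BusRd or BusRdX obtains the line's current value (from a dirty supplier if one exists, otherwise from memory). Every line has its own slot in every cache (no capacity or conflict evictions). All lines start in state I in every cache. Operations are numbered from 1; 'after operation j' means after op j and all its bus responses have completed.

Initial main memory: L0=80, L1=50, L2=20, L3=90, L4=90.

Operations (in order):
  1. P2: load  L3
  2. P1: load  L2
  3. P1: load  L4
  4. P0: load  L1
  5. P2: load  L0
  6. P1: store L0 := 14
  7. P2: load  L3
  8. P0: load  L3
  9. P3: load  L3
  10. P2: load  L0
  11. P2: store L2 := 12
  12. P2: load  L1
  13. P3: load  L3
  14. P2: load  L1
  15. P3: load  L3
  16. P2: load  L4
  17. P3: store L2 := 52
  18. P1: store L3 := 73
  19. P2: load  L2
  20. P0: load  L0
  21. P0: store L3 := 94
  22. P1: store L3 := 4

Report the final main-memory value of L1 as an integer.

memory[L1] = 50

step 1: P2: load  L3  ⟶  IIEI  (L3)  txn=BusRd  M[L3]=90
step 2: P1: load  L2  ⟶  IEII  (L2)  txn=BusRd  M[L2]=20
step 3: P1: load  L4  ⟶  IEII  (L4)  txn=BusRd  M[L4]=90
step 4: P0: load  L1  ⟶  EIII  (L1)  txn=BusRd  M[L1]=50
step 5: P2: load  L0  ⟶  IIEI  (L0)  txn=BusRd  M[L0]=80
step 6: P1: store L0 := 14  ⟶  IMII  (L0)  txn=BusRdX  M[L0]=80
step 7: P2: load  L3  ⟶  IIEI  (L3)  txn=∅  M[L3]=90
step 8: P0: load  L3  ⟶  SISI  (L3)  txn=BusRd  M[L3]=90
step 9: P3: load  L3  ⟶  SISS  (L3)  txn=BusRd  M[L3]=90
step 10: P2: load  L0  ⟶  ISSI  (L0)  txn=BusRd+Flush  M[L0]=14
step 11: P2: store L2 := 12  ⟶  IIMI  (L2)  txn=BusRdX  M[L2]=20
step 12: P2: load  L1  ⟶  SISI  (L1)  txn=BusRd  M[L1]=50
step 13: P3: load  L3  ⟶  SISS  (L3)  txn=∅  M[L3]=90
step 14: P2: load  L1  ⟶  SISI  (L1)  txn=∅  M[L1]=50
step 15: P3: load  L3  ⟶  SISS  (L3)  txn=∅  M[L3]=90
step 16: P2: load  L4  ⟶  ISSI  (L4)  txn=BusRd  M[L4]=90
step 17: P3: store L2 := 52  ⟶  IIIM  (L2)  txn=BusRdX+Flush  M[L2]=12
step 18: P1: store L3 := 73  ⟶  IMII  (L3)  txn=BusRdX  M[L3]=90
step 19: P2: load  L2  ⟶  IISS  (L2)  txn=BusRd+Flush  M[L2]=52
step 20: P0: load  L0  ⟶  SSSI  (L0)  txn=BusRd  M[L0]=14
step 21: P0: store L3 := 94  ⟶  MIII  (L3)  txn=BusRdX+Flush  M[L3]=73
step 22: P1: store L3 := 4  ⟶  IMII  (L3)  txn=BusRdX+Flush  M[L3]=94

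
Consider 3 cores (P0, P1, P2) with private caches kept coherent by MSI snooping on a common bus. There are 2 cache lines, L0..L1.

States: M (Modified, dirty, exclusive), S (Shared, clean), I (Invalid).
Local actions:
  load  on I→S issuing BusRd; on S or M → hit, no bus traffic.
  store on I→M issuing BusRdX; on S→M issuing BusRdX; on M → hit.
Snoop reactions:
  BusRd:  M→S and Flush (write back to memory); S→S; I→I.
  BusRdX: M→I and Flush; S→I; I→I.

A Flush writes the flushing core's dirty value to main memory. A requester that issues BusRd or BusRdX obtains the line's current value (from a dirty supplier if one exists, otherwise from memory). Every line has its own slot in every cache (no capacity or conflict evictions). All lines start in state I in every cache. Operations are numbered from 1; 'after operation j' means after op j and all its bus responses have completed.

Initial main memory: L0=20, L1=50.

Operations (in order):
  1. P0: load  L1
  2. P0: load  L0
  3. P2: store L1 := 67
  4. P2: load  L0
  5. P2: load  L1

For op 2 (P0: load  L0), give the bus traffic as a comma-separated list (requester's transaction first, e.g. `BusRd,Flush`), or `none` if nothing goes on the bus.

bus = BusRd

  op1 P0: load  L1 → S/I/I on L1; bus BusRd; mem=50
  op2 P0: load  L0 → S/I/I on L0; bus BusRd; mem=20
  op3 P2: store L1 := 67 → I/I/M on L1; bus BusRdX; mem=50
  op4 P2: load  L0 → S/I/S on L0; bus BusRd; mem=20
  op5 P2: load  L1 → I/I/M on L1; bus (none); mem=50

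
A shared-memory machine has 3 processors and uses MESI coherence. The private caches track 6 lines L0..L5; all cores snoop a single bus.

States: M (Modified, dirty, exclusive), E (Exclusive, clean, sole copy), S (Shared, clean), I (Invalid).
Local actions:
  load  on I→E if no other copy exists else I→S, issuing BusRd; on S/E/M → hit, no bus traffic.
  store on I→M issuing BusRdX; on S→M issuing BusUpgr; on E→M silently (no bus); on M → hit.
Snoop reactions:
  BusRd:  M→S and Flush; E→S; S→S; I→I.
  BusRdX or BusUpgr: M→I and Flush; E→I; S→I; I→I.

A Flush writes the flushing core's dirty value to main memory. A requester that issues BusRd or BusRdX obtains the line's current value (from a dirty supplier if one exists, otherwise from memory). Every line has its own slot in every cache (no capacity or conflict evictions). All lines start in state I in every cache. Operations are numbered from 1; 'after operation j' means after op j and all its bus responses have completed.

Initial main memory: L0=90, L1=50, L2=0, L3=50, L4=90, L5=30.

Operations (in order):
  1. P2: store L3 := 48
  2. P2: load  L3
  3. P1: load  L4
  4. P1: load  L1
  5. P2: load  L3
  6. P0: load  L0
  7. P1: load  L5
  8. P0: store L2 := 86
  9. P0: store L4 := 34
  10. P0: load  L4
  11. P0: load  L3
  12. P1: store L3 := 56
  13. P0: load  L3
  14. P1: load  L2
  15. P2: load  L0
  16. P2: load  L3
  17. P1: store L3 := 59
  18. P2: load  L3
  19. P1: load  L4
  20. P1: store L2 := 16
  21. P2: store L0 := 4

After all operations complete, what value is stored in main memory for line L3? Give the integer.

1. P2: store L3 := 48  bus=[BusRdX]  L3: P0=I P1=I P2=M  mem[L3]=50
2. P2: load  L3  bus=[-]  L3: P0=I P1=I P2=M  mem[L3]=50
3. P1: load  L4  bus=[BusRd]  L4: P0=I P1=E P2=I  mem[L4]=90
4. P1: load  L1  bus=[BusRd]  L1: P0=I P1=E P2=I  mem[L1]=50
5. P2: load  L3  bus=[-]  L3: P0=I P1=I P2=M  mem[L3]=50
6. P0: load  L0  bus=[BusRd]  L0: P0=E P1=I P2=I  mem[L0]=90
7. P1: load  L5  bus=[BusRd]  L5: P0=I P1=E P2=I  mem[L5]=30
8. P0: store L2 := 86  bus=[BusRdX]  L2: P0=M P1=I P2=I  mem[L2]=0
9. P0: store L4 := 34  bus=[BusRdX]  L4: P0=M P1=I P2=I  mem[L4]=90
10. P0: load  L4  bus=[-]  L4: P0=M P1=I P2=I  mem[L4]=90
11. P0: load  L3  bus=[BusRd,Flush]  L3: P0=S P1=I P2=S  mem[L3]=48
12. P1: store L3 := 56  bus=[BusRdX]  L3: P0=I P1=M P2=I  mem[L3]=48
13. P0: load  L3  bus=[BusRd,Flush]  L3: P0=S P1=S P2=I  mem[L3]=56
14. P1: load  L2  bus=[BusRd,Flush]  L2: P0=S P1=S P2=I  mem[L2]=86
15. P2: load  L0  bus=[BusRd]  L0: P0=S P1=I P2=S  mem[L0]=90
16. P2: load  L3  bus=[BusRd]  L3: P0=S P1=S P2=S  mem[L3]=56
17. P1: store L3 := 59  bus=[BusUpgr]  L3: P0=I P1=M P2=I  mem[L3]=56
18. P2: load  L3  bus=[BusRd,Flush]  L3: P0=I P1=S P2=S  mem[L3]=59
19. P1: load  L4  bus=[BusRd,Flush]  L4: P0=S P1=S P2=I  mem[L4]=34
20. P1: store L2 := 16  bus=[BusUpgr]  L2: P0=I P1=M P2=I  mem[L2]=86
21. P2: store L0 := 4  bus=[BusUpgr]  L0: P0=I P1=I P2=M  mem[L0]=90

memory[L3] = 59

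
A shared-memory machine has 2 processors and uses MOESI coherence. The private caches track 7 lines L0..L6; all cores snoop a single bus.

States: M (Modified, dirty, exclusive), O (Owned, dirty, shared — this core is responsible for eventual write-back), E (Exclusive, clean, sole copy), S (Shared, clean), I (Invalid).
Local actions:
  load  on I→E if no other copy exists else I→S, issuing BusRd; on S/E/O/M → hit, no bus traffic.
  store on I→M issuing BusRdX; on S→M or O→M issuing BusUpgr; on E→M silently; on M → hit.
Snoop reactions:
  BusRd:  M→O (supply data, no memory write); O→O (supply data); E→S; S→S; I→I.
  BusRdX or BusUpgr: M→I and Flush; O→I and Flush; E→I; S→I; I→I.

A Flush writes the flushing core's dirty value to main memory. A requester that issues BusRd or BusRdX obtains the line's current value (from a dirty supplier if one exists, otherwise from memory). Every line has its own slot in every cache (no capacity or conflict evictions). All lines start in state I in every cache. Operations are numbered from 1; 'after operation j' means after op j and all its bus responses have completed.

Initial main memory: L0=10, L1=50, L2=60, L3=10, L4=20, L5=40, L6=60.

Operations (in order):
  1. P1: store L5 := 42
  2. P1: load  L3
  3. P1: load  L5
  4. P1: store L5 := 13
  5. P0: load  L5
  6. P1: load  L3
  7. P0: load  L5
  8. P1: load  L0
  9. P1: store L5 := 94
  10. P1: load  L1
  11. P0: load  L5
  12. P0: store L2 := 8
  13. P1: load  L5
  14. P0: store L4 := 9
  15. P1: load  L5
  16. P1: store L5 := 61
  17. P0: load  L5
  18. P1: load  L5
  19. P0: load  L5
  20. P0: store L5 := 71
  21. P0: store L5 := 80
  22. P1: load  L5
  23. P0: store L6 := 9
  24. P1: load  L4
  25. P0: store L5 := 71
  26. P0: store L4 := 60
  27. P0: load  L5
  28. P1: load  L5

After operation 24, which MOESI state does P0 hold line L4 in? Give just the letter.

  op1 P1: store L5 := 42 → I/M on L5; bus BusRdX; mem=40
  op2 P1: load  L3 → I/E on L3; bus BusRd; mem=10
  op3 P1: load  L5 → I/M on L5; bus (none); mem=40
  op4 P1: store L5 := 13 → I/M on L5; bus (none); mem=40
  op5 P0: load  L5 → S/O on L5; bus BusRd; mem=40
  op6 P1: load  L3 → I/E on L3; bus (none); mem=10
  op7 P0: load  L5 → S/O on L5; bus (none); mem=40
  op8 P1: load  L0 → I/E on L0; bus BusRd; mem=10
  op9 P1: store L5 := 94 → I/M on L5; bus BusUpgr; mem=40
  op10 P1: load  L1 → I/E on L1; bus BusRd; mem=50
  op11 P0: load  L5 → S/O on L5; bus BusRd; mem=40
  op12 P0: store L2 := 8 → M/I on L2; bus BusRdX; mem=60
  op13 P1: load  L5 → S/O on L5; bus (none); mem=40
  op14 P0: store L4 := 9 → M/I on L4; bus BusRdX; mem=20
  op15 P1: load  L5 → S/O on L5; bus (none); mem=40
  op16 P1: store L5 := 61 → I/M on L5; bus BusUpgr; mem=40
  op17 P0: load  L5 → S/O on L5; bus BusRd; mem=40
  op18 P1: load  L5 → S/O on L5; bus (none); mem=40
  op19 P0: load  L5 → S/O on L5; bus (none); mem=40
  op20 P0: store L5 := 71 → M/I on L5; bus BusUpgr Flush; mem=61
  op21 P0: store L5 := 80 → M/I on L5; bus (none); mem=61
  op22 P1: load  L5 → O/S on L5; bus BusRd; mem=61
  op23 P0: store L6 := 9 → M/I on L6; bus BusRdX; mem=60
  op24 P1: load  L4 → O/S on L4; bus BusRd; mem=20
  op25 P0: store L5 := 71 → M/I on L5; bus BusUpgr; mem=61
  op26 P0: store L4 := 60 → M/I on L4; bus BusUpgr; mem=20
  op27 P0: load  L5 → M/I on L5; bus (none); mem=61
  op28 P1: load  L5 → O/S on L5; bus BusRd; mem=61

state = O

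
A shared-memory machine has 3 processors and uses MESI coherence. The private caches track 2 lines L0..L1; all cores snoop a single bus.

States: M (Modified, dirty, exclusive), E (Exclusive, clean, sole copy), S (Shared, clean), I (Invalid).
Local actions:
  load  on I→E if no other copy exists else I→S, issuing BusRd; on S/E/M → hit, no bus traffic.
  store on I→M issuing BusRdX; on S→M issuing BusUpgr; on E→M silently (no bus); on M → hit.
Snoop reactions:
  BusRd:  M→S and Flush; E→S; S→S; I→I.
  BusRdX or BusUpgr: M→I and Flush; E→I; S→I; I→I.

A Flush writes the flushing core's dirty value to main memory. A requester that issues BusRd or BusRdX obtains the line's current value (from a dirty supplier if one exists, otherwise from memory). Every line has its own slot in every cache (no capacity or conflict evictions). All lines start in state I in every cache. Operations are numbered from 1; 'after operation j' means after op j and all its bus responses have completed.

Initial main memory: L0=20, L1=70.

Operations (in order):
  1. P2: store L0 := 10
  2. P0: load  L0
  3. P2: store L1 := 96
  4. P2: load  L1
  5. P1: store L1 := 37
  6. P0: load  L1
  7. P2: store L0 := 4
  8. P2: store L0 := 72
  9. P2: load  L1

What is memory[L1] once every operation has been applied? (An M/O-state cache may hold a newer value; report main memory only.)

memory[L1] = 37

step 1: P2: store L0 := 10  ⟶  IIM  (L0)  txn=BusRdX  M[L0]=20
step 2: P0: load  L0  ⟶  SIS  (L0)  txn=BusRd+Flush  M[L0]=10
step 3: P2: store L1 := 96  ⟶  IIM  (L1)  txn=BusRdX  M[L1]=70
step 4: P2: load  L1  ⟶  IIM  (L1)  txn=∅  M[L1]=70
step 5: P1: store L1 := 37  ⟶  IMI  (L1)  txn=BusRdX+Flush  M[L1]=96
step 6: P0: load  L1  ⟶  SSI  (L1)  txn=BusRd+Flush  M[L1]=37
step 7: P2: store L0 := 4  ⟶  IIM  (L0)  txn=BusUpgr  M[L0]=10
step 8: P2: store L0 := 72  ⟶  IIM  (L0)  txn=∅  M[L0]=10
step 9: P2: load  L1  ⟶  SSS  (L1)  txn=BusRd  M[L1]=37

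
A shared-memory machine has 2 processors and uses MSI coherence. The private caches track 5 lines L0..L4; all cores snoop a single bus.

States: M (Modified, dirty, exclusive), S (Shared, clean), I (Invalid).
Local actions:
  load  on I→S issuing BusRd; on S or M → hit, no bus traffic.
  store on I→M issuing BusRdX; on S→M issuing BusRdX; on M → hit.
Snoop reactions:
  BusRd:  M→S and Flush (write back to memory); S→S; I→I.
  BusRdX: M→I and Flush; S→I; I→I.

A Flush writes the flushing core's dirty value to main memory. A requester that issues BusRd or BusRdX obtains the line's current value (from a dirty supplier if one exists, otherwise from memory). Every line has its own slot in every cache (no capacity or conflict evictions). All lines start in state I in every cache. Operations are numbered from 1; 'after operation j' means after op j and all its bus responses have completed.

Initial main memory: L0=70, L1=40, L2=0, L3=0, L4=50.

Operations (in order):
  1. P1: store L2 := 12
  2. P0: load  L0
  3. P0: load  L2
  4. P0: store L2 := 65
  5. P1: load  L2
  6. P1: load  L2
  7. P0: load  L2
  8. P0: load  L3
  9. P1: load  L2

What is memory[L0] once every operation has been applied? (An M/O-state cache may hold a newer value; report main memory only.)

memory[L0] = 70

[1] P1: store L2 := 12 | P0:I, P1:M(12) | bus: BusRdX
[2] P0: load  L0 | P0:S(70), P1:I | bus: BusRd
[3] P0: load  L2 | P0:S(12), P1:S(12) | bus: BusRd,Flush
[4] P0: store L2 := 65 | P0:M(65), P1:I | bus: BusRdX
[5] P1: load  L2 | P0:S(65), P1:S(65) | bus: BusRd,Flush
[6] P1: load  L2 | P0:S(65), P1:S(65) | bus: none
[7] P0: load  L2 | P0:S(65), P1:S(65) | bus: none
[8] P0: load  L3 | P0:S(0), P1:I | bus: BusRd
[9] P1: load  L2 | P0:S(65), P1:S(65) | bus: none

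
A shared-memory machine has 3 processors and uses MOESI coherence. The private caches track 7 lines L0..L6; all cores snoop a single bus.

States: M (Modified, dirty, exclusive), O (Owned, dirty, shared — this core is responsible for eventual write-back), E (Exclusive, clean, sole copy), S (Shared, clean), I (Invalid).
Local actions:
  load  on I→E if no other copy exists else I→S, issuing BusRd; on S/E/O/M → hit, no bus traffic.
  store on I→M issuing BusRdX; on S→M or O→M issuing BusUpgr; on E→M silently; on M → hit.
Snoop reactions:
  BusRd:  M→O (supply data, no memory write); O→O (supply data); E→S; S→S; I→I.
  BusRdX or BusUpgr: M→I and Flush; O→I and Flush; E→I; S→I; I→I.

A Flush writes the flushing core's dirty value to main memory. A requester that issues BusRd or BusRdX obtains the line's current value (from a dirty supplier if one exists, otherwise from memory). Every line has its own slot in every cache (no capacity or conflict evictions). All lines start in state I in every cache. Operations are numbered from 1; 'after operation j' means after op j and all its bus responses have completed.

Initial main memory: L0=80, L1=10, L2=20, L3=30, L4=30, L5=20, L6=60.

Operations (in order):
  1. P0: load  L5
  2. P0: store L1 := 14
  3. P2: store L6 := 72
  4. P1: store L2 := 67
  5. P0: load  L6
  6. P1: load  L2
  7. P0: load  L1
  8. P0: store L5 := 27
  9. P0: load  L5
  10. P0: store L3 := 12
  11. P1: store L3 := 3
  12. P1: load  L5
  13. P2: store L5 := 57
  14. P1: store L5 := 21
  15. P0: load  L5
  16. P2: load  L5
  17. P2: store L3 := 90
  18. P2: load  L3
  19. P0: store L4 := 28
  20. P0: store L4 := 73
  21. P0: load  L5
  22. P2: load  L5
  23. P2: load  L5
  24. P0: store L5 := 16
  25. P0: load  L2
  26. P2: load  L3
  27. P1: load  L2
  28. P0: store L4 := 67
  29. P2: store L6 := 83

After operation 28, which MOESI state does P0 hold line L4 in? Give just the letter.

1. P0: load  L5  bus=[BusRd]  L5: P0=E P1=I P2=I  mem[L5]=20
2. P0: store L1 := 14  bus=[BusRdX]  L1: P0=M P1=I P2=I  mem[L1]=10
3. P2: store L6 := 72  bus=[BusRdX]  L6: P0=I P1=I P2=M  mem[L6]=60
4. P1: store L2 := 67  bus=[BusRdX]  L2: P0=I P1=M P2=I  mem[L2]=20
5. P0: load  L6  bus=[BusRd]  L6: P0=S P1=I P2=O  mem[L6]=60
6. P1: load  L2  bus=[-]  L2: P0=I P1=M P2=I  mem[L2]=20
7. P0: load  L1  bus=[-]  L1: P0=M P1=I P2=I  mem[L1]=10
8. P0: store L5 := 27  bus=[-]  L5: P0=M P1=I P2=I  mem[L5]=20
9. P0: load  L5  bus=[-]  L5: P0=M P1=I P2=I  mem[L5]=20
10. P0: store L3 := 12  bus=[BusRdX]  L3: P0=M P1=I P2=I  mem[L3]=30
11. P1: store L3 := 3  bus=[BusRdX,Flush]  L3: P0=I P1=M P2=I  mem[L3]=12
12. P1: load  L5  bus=[BusRd]  L5: P0=O P1=S P2=I  mem[L5]=20
13. P2: store L5 := 57  bus=[BusRdX,Flush]  L5: P0=I P1=I P2=M  mem[L5]=27
14. P1: store L5 := 21  bus=[BusRdX,Flush]  L5: P0=I P1=M P2=I  mem[L5]=57
15. P0: load  L5  bus=[BusRd]  L5: P0=S P1=O P2=I  mem[L5]=57
16. P2: load  L5  bus=[BusRd]  L5: P0=S P1=O P2=S  mem[L5]=57
17. P2: store L3 := 90  bus=[BusRdX,Flush]  L3: P0=I P1=I P2=M  mem[L3]=3
18. P2: load  L3  bus=[-]  L3: P0=I P1=I P2=M  mem[L3]=3
19. P0: store L4 := 28  bus=[BusRdX]  L4: P0=M P1=I P2=I  mem[L4]=30
20. P0: store L4 := 73  bus=[-]  L4: P0=M P1=I P2=I  mem[L4]=30
21. P0: load  L5  bus=[-]  L5: P0=S P1=O P2=S  mem[L5]=57
22. P2: load  L5  bus=[-]  L5: P0=S P1=O P2=S  mem[L5]=57
23. P2: load  L5  bus=[-]  L5: P0=S P1=O P2=S  mem[L5]=57
24. P0: store L5 := 16  bus=[BusUpgr,Flush]  L5: P0=M P1=I P2=I  mem[L5]=21
25. P0: load  L2  bus=[BusRd]  L2: P0=S P1=O P2=I  mem[L2]=20
26. P2: load  L3  bus=[-]  L3: P0=I P1=I P2=M  mem[L3]=3
27. P1: load  L2  bus=[-]  L2: P0=S P1=O P2=I  mem[L2]=20
28. P0: store L4 := 67  bus=[-]  L4: P0=M P1=I P2=I  mem[L4]=30
29. P2: store L6 := 83  bus=[BusUpgr]  L6: P0=I P1=I P2=M  mem[L6]=60

state = M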